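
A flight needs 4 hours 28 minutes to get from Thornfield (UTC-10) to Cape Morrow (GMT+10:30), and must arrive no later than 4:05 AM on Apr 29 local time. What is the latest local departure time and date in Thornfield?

Target arrival in UTC: 4:05 AM − 10:30 = 5:35 PM on Apr 28.
Subtract 4 hours and 28 minutes → departure 1:07 PM UTC on Apr 28.
Thornfield is UTC−10:00: 1:07 PM − 10:00 = 3:07 AM on Apr 28.

3:07 AM on April 28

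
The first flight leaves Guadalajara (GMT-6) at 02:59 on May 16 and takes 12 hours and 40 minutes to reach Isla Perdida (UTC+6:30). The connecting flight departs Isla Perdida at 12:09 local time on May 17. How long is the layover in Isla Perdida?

8 hours

Convert departure to UTC: 02:59 + 6:00 = 08:59 UTC on May 16.
Add 12 hours and 40 minutes flight time → 21:39 UTC.
Isla Perdida is UTC+6:30, so local arrival = 21:39 + 6:30 = 04:09 on May 17.
Layover = 12:09 − 04:09 = 8 hours.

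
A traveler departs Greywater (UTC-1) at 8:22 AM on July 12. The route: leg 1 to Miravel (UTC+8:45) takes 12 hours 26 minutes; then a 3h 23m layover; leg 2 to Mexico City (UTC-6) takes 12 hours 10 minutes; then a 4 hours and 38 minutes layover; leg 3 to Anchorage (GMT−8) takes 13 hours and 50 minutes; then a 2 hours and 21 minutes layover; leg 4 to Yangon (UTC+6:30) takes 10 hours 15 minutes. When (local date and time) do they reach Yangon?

2:55 AM on July 15

Convert departure to UTC: 8:22 AM + 1:00 = 9:22 AM UTC on Jul 12.
Add 12 hours 26 minutes leg 1 → 9:48 PM UTC.
Add 3 hours 23 minutes layover in Miravel → 1:11 AM UTC (Jul 13).
Add 12 hours and 10 minutes leg 2 → 1:21 PM UTC.
Add 4 hours 38 minutes layover in Mexico City → 5:59 PM UTC.
Add 13 hours 50 minutes leg 3 → 7:49 AM UTC (Jul 14).
Add 2 hours and 21 minutes layover in Anchorage → 10:10 AM UTC.
Add 10 hours and 15 minutes leg 4 → 8:25 PM UTC.
Yangon is UTC+6:30, so local arrival = 8:25 PM + 6:30 = 2:55 AM on Jul 15.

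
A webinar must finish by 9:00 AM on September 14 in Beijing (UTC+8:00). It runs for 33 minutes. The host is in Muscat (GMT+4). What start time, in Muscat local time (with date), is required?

Target end time in UTC: 9:00 AM − 8:00 = 1:00 AM on Sep 14.
Subtract 33 minutes → start 12:27 AM UTC on Sep 14.
Muscat is UTC+4:00: 12:27 AM + 4:00 = 4:27 AM on Sep 14.

4:27 AM on September 14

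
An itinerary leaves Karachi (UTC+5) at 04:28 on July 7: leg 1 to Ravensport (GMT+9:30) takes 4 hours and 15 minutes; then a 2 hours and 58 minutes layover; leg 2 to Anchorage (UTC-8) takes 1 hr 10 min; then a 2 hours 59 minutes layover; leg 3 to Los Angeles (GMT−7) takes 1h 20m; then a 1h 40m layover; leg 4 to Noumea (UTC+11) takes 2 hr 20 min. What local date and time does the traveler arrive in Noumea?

03:10 on July 8

Convert departure to UTC: 04:28 − 5:00 = 23:28 UTC on Jul 6.
Add 4 hours and 15 minutes leg 1 → 03:43 UTC (Jul 7).
Add 2 hours and 58 minutes layover in Ravensport → 06:41 UTC.
Add 1 hour 10 minutes leg 2 → 07:51 UTC.
Add 2 hours 59 minutes layover in Anchorage → 10:50 UTC.
Add 1 hour and 20 minutes leg 3 → 12:10 UTC.
Add 1 hour 40 minutes layover in Los Angeles → 13:50 UTC.
Add 2 hours and 20 minutes leg 4 → 16:10 UTC.
Noumea is UTC+11:00, so local arrival = 16:10 + 11:00 = 03:10 on Jul 8.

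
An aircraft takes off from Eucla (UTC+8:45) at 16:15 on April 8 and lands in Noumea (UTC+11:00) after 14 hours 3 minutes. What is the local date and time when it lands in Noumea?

Noumea is 2:15 ahead of Eucla.
After 14 hours and 3 minutes it is 06:18 (Apr 9) in Eucla.
Shift by the zone difference: 06:18 + 2:15 = 08:33 on Apr 9 in Noumea.

08:33 on April 9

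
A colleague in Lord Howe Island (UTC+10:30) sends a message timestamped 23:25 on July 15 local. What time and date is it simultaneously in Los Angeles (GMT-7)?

05:55 on Jul 15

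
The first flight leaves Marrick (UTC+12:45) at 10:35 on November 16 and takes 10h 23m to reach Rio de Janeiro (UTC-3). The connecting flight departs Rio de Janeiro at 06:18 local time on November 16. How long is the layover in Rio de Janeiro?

1 hour 5 minutes

Convert departure to UTC: 10:35 − 12:45 = 21:50 UTC on Nov 15.
Add 10 hours 23 minutes flight time → 08:13 UTC (Nov 16).
Rio de Janeiro is UTC−3:00, so local arrival = 08:13 − 3:00 = 05:13 on Nov 16.
Layover = 06:18 − 05:13 = 1 hour 5 minutes.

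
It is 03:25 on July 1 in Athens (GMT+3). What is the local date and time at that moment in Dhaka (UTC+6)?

06:25 on Jul 1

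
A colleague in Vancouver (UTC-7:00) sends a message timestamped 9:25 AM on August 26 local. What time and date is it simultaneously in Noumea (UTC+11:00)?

In UTC: 9:25 AM + 7:00 = 4:25 PM on Aug 26.
Noumea is UTC+11:00: 4:25 PM + 11:00 = 3:25 AM on Aug 27.

3:25 AM on August 27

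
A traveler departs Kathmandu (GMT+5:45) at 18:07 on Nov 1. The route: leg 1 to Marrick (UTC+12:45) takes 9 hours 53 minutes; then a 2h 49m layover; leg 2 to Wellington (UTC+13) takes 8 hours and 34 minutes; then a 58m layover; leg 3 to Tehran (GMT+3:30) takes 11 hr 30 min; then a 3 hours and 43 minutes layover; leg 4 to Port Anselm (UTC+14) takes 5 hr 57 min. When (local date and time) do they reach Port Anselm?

Convert departure to UTC: 18:07 − 5:45 = 12:22 UTC on Nov 1.
Add 9 hours 53 minutes leg 1 → 22:15 UTC.
Add 2 hours and 49 minutes layover in Marrick → 01:04 UTC (Nov 2).
Add 8 hours 34 minutes leg 2 → 09:38 UTC.
Add 58 minutes layover in Wellington → 10:36 UTC.
Add 11 hours and 30 minutes leg 3 → 22:06 UTC.
Add 3 hours and 43 minutes layover in Tehran → 01:49 UTC (Nov 3).
Add 5 hours and 57 minutes leg 4 → 07:46 UTC.
Port Anselm is UTC+14:00, so local arrival = 07:46 + 14:00 = 21:46 on Nov 3.

21:46 on November 3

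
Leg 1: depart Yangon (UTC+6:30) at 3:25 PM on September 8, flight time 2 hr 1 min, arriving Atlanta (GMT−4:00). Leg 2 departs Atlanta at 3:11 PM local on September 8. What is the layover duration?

Convert departure to UTC: 3:25 PM − 6:30 = 8:55 AM UTC on Sep 8.
Add 2 hours 1 minute flight time → 10:56 AM UTC.
Atlanta is UTC−4:00, so local arrival = 10:56 AM − 4:00 = 6:56 AM on Sep 8.
Layover = 3:11 PM − 6:56 AM = 8 hours 15 minutes.

8 hours 15 minutes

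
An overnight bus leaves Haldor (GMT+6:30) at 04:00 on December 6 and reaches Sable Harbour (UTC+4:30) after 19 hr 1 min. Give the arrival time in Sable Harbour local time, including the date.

21:01 on Dec 6

Convert departure to UTC: 04:00 − 6:30 = 21:30 UTC on Dec 5.
Add 19 hours 1 minute travel time → 16:31 UTC (Dec 6).
Sable Harbour is UTC+4:30, so local arrival = 16:31 + 4:30 = 21:01 on Dec 6.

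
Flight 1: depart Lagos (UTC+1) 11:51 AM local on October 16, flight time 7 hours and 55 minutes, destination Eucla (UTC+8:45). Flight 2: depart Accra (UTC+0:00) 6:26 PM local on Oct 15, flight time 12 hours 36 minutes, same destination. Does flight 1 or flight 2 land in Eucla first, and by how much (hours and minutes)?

the second, by 11 hours 44 minutes

Flight 1 in UTC: 11:51 AM − 1:00 = 10:51 AM on Oct 16.
+7 hours 55 minutes → arrive 6:46 PM UTC on Oct 16.
Flight 2 departs at 6:26 PM UTC (Oct 15).
+12 hours and 36 minutes → arrive 7:02 AM UTC on Oct 16.
Flight 2 lands earlier by 11 hours 44 minutes.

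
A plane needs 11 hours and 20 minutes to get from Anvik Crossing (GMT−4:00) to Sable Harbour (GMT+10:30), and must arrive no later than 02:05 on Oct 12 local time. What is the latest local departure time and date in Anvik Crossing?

00:15 on Oct 11

Target arrival in UTC: 02:05 − 10:30 = 15:35 on Oct 11.
Subtract 11 hours and 20 minutes → departure 04:15 UTC on Oct 11.
Anvik Crossing is UTC−4:00: 04:15 − 4:00 = 00:15 on Oct 11.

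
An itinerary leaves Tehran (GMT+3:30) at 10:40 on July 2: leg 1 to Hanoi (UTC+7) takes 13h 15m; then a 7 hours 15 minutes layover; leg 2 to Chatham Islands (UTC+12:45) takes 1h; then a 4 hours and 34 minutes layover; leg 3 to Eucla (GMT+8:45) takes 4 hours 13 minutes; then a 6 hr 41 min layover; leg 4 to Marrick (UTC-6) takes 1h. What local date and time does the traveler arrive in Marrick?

15:08 on July 3

Convert departure to UTC: 10:40 − 3:30 = 07:10 UTC on Jul 2.
Add 13 hours 15 minutes leg 1 → 20:25 UTC.
Add 7 hours 15 minutes layover in Hanoi → 03:40 UTC (Jul 3).
Add 1 hour leg 2 → 04:40 UTC.
Add 4 hours and 34 minutes layover in Chatham Islands → 09:14 UTC.
Add 4 hours and 13 minutes leg 3 → 13:27 UTC.
Add 6 hours and 41 minutes layover in Eucla → 20:08 UTC.
Add 1 hour leg 4 → 21:08 UTC.
Marrick is UTC−6:00, so local arrival = 21:08 − 6:00 = 15:08 on Jul 3.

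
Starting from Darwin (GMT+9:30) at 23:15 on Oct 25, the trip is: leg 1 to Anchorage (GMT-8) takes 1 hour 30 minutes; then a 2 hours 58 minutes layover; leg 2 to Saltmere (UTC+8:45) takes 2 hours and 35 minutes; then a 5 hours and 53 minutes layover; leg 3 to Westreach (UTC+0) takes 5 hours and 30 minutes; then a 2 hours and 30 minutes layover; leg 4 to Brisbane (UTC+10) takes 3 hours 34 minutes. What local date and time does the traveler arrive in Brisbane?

Convert departure to UTC: 23:15 − 9:30 = 13:45 UTC on Oct 25.
Add 1 hour and 30 minutes leg 1 → 15:15 UTC.
Add 2 hours 58 minutes layover in Anchorage → 18:13 UTC.
Add 2 hours 35 minutes leg 2 → 20:48 UTC.
Add 5 hours and 53 minutes layover in Saltmere → 02:41 UTC (Oct 26).
Add 5 hours and 30 minutes leg 3 → 08:11 UTC.
Add 2 hours and 30 minutes layover in Westreach → 10:41 UTC.
Add 3 hours and 34 minutes leg 4 → 14:15 UTC.
Brisbane is UTC+10:00, so local arrival = 14:15 + 10:00 = 00:15 on Oct 27.

00:15 on October 27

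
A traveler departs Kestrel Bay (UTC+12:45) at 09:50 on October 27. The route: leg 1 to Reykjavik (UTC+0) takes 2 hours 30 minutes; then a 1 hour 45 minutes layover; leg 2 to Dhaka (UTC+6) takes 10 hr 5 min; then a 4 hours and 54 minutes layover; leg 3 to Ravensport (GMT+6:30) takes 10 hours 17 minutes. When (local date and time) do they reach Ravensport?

09:06 on October 28

Convert departure to UTC: 09:50 − 12:45 = 21:05 UTC on Oct 26.
Add 2 hours 30 minutes leg 1 → 23:35 UTC.
Add 1 hour and 45 minutes layover in Reykjavik → 01:20 UTC (Oct 27).
Add 10 hours and 5 minutes leg 2 → 11:25 UTC.
Add 4 hours 54 minutes layover in Dhaka → 16:19 UTC.
Add 10 hours 17 minutes leg 3 → 02:36 UTC (Oct 28).
Ravensport is UTC+6:30, so local arrival = 02:36 + 6:30 = 09:06 on Oct 28.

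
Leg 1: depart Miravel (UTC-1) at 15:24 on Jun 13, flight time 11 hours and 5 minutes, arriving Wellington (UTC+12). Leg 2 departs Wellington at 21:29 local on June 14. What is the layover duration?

Convert departure to UTC: 15:24 + 1:00 = 16:24 UTC on Jun 13.
Add 11 hours and 5 minutes flight time → 03:29 UTC (Jun 14).
Wellington is UTC+12:00, so local arrival = 03:29 + 12:00 = 15:29 on Jun 14.
Layover = 21:29 − 15:29 = 6 hours.

6 hours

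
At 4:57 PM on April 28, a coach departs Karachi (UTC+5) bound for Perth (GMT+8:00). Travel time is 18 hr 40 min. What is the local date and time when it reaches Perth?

2:37 PM on Apr 29

Convert departure to UTC: 4:57 PM − 5:00 = 11:57 AM UTC on Apr 28.
Add 18 hours and 40 minutes travel time → 6:37 AM UTC (Apr 29).
Perth is UTC+8:00, so local arrival = 6:37 AM + 8:00 = 2:37 PM on Apr 29.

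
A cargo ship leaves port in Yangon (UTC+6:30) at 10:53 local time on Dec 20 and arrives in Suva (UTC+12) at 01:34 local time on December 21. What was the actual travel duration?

9 hours 11 minutes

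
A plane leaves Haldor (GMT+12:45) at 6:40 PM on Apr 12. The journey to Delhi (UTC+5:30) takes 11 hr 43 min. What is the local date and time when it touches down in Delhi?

11:08 PM on Apr 12

Convert departure to UTC: 6:40 PM − 12:45 = 5:55 AM UTC on Apr 12.
Add 11 hours and 43 minutes travel time → 5:38 PM UTC.
Delhi is UTC+5:30, so local arrival = 5:38 PM + 5:30 = 11:08 PM on Apr 12.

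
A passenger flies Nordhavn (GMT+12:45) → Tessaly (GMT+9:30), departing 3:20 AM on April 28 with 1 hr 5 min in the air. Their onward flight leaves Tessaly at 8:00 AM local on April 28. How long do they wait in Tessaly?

Convert departure to UTC: 3:20 AM − 12:45 = 2:35 PM UTC on Apr 27.
Add 1 hour 5 minutes flight time → 3:40 PM UTC.
Tessaly is UTC+9:30, so local arrival = 3:40 PM + 9:30 = 1:10 AM on Apr 28.
Layover = 8:00 AM − 1:10 AM = 6 hours 50 minutes.

6 hours 50 minutes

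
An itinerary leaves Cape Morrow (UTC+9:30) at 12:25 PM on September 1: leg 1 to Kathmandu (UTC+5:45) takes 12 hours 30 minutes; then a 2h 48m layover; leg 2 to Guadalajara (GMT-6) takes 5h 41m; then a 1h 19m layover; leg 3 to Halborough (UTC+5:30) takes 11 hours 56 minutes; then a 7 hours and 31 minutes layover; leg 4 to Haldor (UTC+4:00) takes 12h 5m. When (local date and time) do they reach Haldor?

12:45 PM on Sep 3

Convert departure to UTC: 12:25 PM − 9:30 = 2:55 AM UTC on Sep 1.
Add 12 hours and 30 minutes leg 1 → 3:25 PM UTC.
Add 2 hours 48 minutes layover in Kathmandu → 6:13 PM UTC.
Add 5 hours and 41 minutes leg 2 → 11:54 PM UTC.
Add 1 hour and 19 minutes layover in Guadalajara → 1:13 AM UTC (Sep 2).
Add 11 hours 56 minutes leg 3 → 1:09 PM UTC.
Add 7 hours and 31 minutes layover in Halborough → 8:40 PM UTC.
Add 12 hours and 5 minutes leg 4 → 8:45 AM UTC (Sep 3).
Haldor is UTC+4:00, so local arrival = 8:45 AM + 4:00 = 12:45 PM on Sep 3.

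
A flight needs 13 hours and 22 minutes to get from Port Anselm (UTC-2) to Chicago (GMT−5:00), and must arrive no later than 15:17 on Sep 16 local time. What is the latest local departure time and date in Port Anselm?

04:55 on September 16

Target arrival in UTC: 15:17 + 5:00 = 20:17 on Sep 16.
Subtract 13 hours 22 minutes → departure 06:55 UTC on Sep 16.
Port Anselm is UTC−2:00: 06:55 − 2:00 = 04:55 on Sep 16.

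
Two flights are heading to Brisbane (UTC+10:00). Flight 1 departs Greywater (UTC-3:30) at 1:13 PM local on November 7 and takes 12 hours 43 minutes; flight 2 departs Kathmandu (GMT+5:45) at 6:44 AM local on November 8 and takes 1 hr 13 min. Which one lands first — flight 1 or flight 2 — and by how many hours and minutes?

the second, by 3 hours 14 minutes

Flight 1 in UTC: 1:13 PM + 3:30 = 4:43 PM on Nov 7.
+12 hours and 43 minutes → arrive 5:26 AM UTC on Nov 8.
Flight 2 in UTC: 6:44 AM − 5:45 = 12:59 AM on Nov 8.
+1 hour 13 minutes → arrive 2:12 AM UTC on Nov 8.
Flight 2 lands earlier by 3 hours 14 minutes.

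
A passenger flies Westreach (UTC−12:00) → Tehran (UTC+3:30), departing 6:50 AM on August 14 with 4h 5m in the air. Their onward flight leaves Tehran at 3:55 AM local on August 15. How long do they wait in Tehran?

1 hour 30 minutes

Convert departure to UTC: 6:50 AM + 12:00 = 6:50 PM UTC on Aug 14.
Add 4 hours and 5 minutes flight time → 10:55 PM UTC.
Tehran is UTC+3:30, so local arrival = 10:55 PM + 3:30 = 2:25 AM on Aug 15.
Layover = 3:55 AM − 2:25 AM = 1 hour 30 minutes.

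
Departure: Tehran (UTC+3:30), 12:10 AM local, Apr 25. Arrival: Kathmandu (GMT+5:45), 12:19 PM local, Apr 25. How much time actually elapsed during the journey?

Kathmandu is 2:15 ahead of Tehran.
Clock-face elapsed time (ignoring zones) is 12 hours 9 minutes.
Actual elapsed = 12 hours 9 minutes − 2:15 = 9 hours 54 minutes.

9 hours 54 minutes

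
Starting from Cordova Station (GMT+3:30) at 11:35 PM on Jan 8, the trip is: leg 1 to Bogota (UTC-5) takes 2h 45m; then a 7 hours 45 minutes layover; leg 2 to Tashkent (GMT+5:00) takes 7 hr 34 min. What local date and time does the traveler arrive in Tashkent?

7:09 PM on Jan 9

Convert departure to UTC: 11:35 PM − 3:30 = 8:05 PM UTC on Jan 8.
Add 2 hours and 45 minutes leg 1 → 10:50 PM UTC.
Add 7 hours 45 minutes layover in Bogota → 6:35 AM UTC (Jan 9).
Add 7 hours and 34 minutes leg 2 → 2:09 PM UTC.
Tashkent is UTC+5:00, so local arrival = 2:09 PM + 5:00 = 7:09 PM on Jan 9.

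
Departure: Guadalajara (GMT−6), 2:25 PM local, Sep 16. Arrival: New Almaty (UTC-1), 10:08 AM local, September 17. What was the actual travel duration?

Departure in UTC: 2:25 PM + 6:00 = 8:25 PM on Sep 16.
Arrival in UTC: 10:08 AM + 1:00 = 11:08 AM on Sep 17.
Elapsed = 11:08 AM − 8:25 PM (+1 day) = 14 hours 43 minutes.

14 hours 43 minutes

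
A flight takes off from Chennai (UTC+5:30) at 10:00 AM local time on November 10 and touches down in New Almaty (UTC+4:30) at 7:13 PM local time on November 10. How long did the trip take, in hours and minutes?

10 hours 13 minutes

Departure in UTC: 10:00 AM − 5:30 = 4:30 AM on Nov 10.
Arrival in UTC: 7:13 PM − 4:30 = 2:43 PM on Nov 10.
Elapsed = 2:43 PM − 4:30 AM = 10 hours 13 minutes.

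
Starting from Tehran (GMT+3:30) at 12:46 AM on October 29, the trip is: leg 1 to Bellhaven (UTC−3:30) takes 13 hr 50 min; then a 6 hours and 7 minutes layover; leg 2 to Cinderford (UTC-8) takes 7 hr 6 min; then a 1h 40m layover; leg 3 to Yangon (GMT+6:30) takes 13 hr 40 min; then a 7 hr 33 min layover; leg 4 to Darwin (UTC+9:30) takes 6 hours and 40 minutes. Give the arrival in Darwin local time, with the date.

3:22 PM on October 31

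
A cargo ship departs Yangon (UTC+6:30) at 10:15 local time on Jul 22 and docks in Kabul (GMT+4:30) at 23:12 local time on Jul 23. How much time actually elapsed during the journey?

38 hours 57 minutes

Departure in UTC: 10:15 − 6:30 = 03:45 on Jul 22.
Arrival in UTC: 23:12 − 4:30 = 18:42 on Jul 23.
Elapsed = 18:42 − 03:45 (+1 day) = 38 hours 57 minutes.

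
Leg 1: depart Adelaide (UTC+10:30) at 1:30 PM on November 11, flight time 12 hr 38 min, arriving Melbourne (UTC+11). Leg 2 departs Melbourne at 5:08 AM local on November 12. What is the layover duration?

Convert departure to UTC: 1:30 PM − 10:30 = 3:00 AM UTC on Nov 11.
Add 12 hours and 38 minutes flight time → 3:38 PM UTC.
Melbourne is UTC+11:00, so local arrival = 3:38 PM + 11:00 = 2:38 AM on Nov 12.
Layover = 5:08 AM − 2:38 AM = 2 hours 30 minutes.

2 hours 30 minutes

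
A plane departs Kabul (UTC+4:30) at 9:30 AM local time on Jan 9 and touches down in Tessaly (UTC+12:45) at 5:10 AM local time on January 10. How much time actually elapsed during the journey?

11 hours 25 minutes

Departure in UTC: 9:30 AM − 4:30 = 5:00 AM on Jan 9.
Arrival in UTC: 5:10 AM − 12:45 = 4:25 PM on Jan 9.
Elapsed = 4:25 PM − 5:00 AM = 11 hours 25 minutes.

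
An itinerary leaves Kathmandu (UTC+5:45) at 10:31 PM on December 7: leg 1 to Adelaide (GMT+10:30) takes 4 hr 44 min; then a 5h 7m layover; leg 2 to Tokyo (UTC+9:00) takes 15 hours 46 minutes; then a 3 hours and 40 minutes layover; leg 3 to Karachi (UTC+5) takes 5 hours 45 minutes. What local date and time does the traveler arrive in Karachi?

Convert departure to UTC: 10:31 PM − 5:45 = 4:46 PM UTC on Dec 7.
Add 4 hours 44 minutes leg 1 → 9:30 PM UTC.
Add 5 hours 7 minutes layover in Adelaide → 2:37 AM UTC (Dec 8).
Add 15 hours and 46 minutes leg 2 → 6:23 PM UTC.
Add 3 hours and 40 minutes layover in Tokyo → 10:03 PM UTC.
Add 5 hours and 45 minutes leg 3 → 3:48 AM UTC (Dec 9).
Karachi is UTC+5:00, so local arrival = 3:48 AM + 5:00 = 8:48 AM on Dec 9.

8:48 AM on December 9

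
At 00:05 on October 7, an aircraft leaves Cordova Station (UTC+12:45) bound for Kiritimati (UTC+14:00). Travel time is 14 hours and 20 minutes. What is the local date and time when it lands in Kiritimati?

15:40 on October 7

Convert departure to UTC: 00:05 − 12:45 = 11:20 UTC on Oct 6.
Add 14 hours and 20 minutes travel time → 01:40 UTC (Oct 7).
Kiritimati is UTC+14:00, so local arrival = 01:40 + 14:00 = 15:40 on Oct 7.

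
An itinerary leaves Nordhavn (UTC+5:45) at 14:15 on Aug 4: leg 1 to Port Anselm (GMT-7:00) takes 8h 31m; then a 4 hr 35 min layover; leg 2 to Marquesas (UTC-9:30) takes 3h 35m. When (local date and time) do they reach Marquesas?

Convert departure to UTC: 14:15 − 5:45 = 08:30 UTC on Aug 4.
Add 8 hours and 31 minutes leg 1 → 17:01 UTC.
Add 4 hours 35 minutes layover in Port Anselm → 21:36 UTC.
Add 3 hours and 35 minutes leg 2 → 01:11 UTC (Aug 5).
Marquesas is UTC−9:30, so local arrival = 01:11 − 9:30 = 15:41 on Aug 4.

15:41 on August 4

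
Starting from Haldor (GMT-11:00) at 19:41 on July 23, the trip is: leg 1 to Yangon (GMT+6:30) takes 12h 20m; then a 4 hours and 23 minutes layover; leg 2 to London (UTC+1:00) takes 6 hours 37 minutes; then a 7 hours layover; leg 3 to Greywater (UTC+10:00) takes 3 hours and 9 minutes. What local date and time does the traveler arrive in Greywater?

02:10 on July 26

Convert departure to UTC: 19:41 + 11:00 = 06:41 UTC on Jul 24.
Add 12 hours 20 minutes leg 1 → 19:01 UTC.
Add 4 hours 23 minutes layover in Yangon → 23:24 UTC.
Add 6 hours 37 minutes leg 2 → 06:01 UTC (Jul 25).
Add 7 hours layover in London → 13:01 UTC.
Add 3 hours 9 minutes leg 3 → 16:10 UTC.
Greywater is UTC+10:00, so local arrival = 16:10 + 10:00 = 02:10 on Jul 26.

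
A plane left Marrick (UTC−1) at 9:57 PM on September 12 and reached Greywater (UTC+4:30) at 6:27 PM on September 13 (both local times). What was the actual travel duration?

Departure in UTC: 9:57 PM + 1:00 = 10:57 PM on Sep 12.
Arrival in UTC: 6:27 PM − 4:30 = 1:57 PM on Sep 13.
Elapsed = 1:57 PM − 10:57 PM (+1 day) = 15 hours.

15 hours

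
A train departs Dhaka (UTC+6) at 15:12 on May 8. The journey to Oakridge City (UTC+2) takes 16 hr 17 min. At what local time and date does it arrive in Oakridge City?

03:29 on May 9

Convert departure to UTC: 15:12 − 6:00 = 09:12 UTC on May 8.
Add 16 hours 17 minutes travel time → 01:29 UTC (May 9).
Oakridge City is UTC+2:00, so local arrival = 01:29 + 2:00 = 03:29 on May 9.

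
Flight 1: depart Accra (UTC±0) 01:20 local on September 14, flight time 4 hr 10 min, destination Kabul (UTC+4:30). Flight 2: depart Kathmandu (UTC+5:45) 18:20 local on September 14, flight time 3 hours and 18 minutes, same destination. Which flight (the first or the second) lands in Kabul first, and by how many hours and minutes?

the first, by 10 hours 23 minutes

Flight 1 departs at 01:20 UTC (Sep 14).
+4 hours 10 minutes → arrive 05:30 UTC on Sep 14.
Flight 2 in UTC: 18:20 − 5:45 = 12:35 on Sep 14.
+3 hours and 18 minutes → arrive 15:53 UTC on Sep 14.
Flight 1 lands earlier by 10 hours 23 minutes.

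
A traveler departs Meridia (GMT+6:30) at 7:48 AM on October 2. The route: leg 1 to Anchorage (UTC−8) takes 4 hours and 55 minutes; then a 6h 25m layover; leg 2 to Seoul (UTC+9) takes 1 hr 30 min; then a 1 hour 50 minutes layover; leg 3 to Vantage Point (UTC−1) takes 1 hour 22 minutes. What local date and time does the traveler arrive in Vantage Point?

4:20 PM on Oct 2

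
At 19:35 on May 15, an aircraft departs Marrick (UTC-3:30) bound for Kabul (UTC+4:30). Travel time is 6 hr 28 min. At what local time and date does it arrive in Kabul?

10:03 on May 16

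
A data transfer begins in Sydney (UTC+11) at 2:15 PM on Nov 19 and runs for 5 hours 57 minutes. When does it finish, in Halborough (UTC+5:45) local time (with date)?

Halborough is 5:15 behind Sydney.
After 5 hours and 57 minutes it is 8:12 PM in Sydney.
Shift by the zone difference: 8:12 PM − 5:15 = 2:57 PM on Nov 19 in Halborough.

2:57 PM on November 19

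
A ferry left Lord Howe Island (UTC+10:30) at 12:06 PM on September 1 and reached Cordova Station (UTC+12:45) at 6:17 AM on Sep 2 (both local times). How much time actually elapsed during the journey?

15 hours 56 minutes

Cordova Station is 2:15 ahead of Lord Howe Island.
Clock-face elapsed time (ignoring zones) is 18 hours 11 minutes.
Actual elapsed = 18 hours 11 minutes − 2:15 = 15 hours 56 minutes.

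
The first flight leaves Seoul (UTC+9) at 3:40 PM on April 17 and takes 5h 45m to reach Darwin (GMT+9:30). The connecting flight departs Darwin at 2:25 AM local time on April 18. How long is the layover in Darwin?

Convert departure to UTC: 3:40 PM − 9:00 = 6:40 AM UTC on Apr 17.
Add 5 hours and 45 minutes flight time → 12:25 PM UTC.
Darwin is UTC+9:30, so local arrival = 12:25 PM + 9:30 = 9:55 PM on Apr 17.
Layover = 2:25 AM − 9:55 PM (+1 day) = 4 hours 30 minutes.

4 hours 30 minutes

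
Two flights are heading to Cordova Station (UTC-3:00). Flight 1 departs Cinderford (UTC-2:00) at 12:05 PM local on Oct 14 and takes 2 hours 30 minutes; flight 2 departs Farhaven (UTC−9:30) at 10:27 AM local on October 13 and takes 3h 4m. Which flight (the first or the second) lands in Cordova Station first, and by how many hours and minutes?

the second, by 17 hours 34 minutes

Flight 1 in UTC: 12:05 PM + 2:00 = 2:05 PM on Oct 14.
+2 hours 30 minutes → arrive 4:35 PM UTC on Oct 14.
Flight 2 in UTC: 10:27 AM + 9:30 = 7:57 PM on Oct 13.
+3 hours 4 minutes → arrive 11:01 PM UTC on Oct 13.
Flight 2 lands earlier by 17 hours 34 minutes.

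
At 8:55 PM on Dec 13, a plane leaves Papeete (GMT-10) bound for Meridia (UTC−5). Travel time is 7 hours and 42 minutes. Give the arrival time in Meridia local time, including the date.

9:37 AM on December 14

Meridia is 5:00 ahead of Papeete.
After 7 hours 42 minutes it is 4:37 AM (Dec 14) in Papeete.
Shift by the zone difference: 4:37 AM + 5:00 = 9:37 AM on Dec 14 in Meridia.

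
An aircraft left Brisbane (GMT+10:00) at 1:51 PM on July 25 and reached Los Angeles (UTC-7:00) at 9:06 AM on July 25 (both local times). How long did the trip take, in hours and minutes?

12 hours 15 minutes

Los Angeles is 17:00 behind Brisbane.
Clock-face elapsed time (ignoring zones) is −4 hours 45 minutes.
Actual elapsed = −4 hours 45 minutes + 17:00 = 12 hours 15 minutes.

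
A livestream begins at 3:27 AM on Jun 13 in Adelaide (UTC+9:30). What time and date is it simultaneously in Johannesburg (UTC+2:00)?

Johannesburg is 7:30 behind Adelaide.
Shift by the zone difference: 3:27 AM − 7:30 = 7:57 PM on Jun 12 in Johannesburg.

7:57 PM on June 12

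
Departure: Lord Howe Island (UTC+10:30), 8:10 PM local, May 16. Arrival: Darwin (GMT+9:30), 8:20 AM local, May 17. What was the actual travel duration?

Darwin is 1:00 behind Lord Howe Island.
Clock-face elapsed time (ignoring zones) is 12 hours 10 minutes.
Actual elapsed = 12 hours 10 minutes + 1:00 = 13 hours 10 minutes.

13 hours 10 minutes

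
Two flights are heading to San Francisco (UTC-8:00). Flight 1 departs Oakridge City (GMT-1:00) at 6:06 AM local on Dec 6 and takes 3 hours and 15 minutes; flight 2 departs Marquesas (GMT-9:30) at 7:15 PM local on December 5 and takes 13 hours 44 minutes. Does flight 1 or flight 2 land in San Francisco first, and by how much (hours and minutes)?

Flight 1 in UTC: 6:06 AM + 1:00 = 7:06 AM on Dec 6.
+3 hours 15 minutes → arrive 10:21 AM UTC on Dec 6.
Flight 2 in UTC: 7:15 PM + 9:30 = 4:45 AM on Dec 6.
+13 hours and 44 minutes → arrive 6:29 PM UTC on Dec 6.
Flight 1 lands earlier by 8 hours 8 minutes.

the first, by 8 hours 8 minutes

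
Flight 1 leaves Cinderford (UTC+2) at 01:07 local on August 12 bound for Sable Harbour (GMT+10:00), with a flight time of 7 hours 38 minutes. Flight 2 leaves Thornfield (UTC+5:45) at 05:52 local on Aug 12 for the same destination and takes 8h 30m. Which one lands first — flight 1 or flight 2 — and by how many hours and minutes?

Flight 1 in UTC: 01:07 − 2:00 = 23:07 on Aug 11.
+7 hours 38 minutes → arrive 06:45 UTC on Aug 12.
Flight 2 in UTC: 05:52 − 5:45 = 00:07 on Aug 12.
+8 hours and 30 minutes → arrive 08:37 UTC on Aug 12.
Flight 1 lands earlier by 1 hour 52 minutes.

the first, by 1 hour 52 minutes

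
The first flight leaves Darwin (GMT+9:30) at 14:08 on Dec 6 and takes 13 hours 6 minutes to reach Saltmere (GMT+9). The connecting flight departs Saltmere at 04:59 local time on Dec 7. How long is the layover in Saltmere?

Convert departure to UTC: 14:08 − 9:30 = 04:38 UTC on Dec 6.
Add 13 hours 6 minutes flight time → 17:44 UTC.
Saltmere is UTC+9:00, so local arrival = 17:44 + 9:00 = 02:44 on Dec 7.
Layover = 04:59 − 02:44 = 2 hours 15 minutes.

2 hours 15 minutes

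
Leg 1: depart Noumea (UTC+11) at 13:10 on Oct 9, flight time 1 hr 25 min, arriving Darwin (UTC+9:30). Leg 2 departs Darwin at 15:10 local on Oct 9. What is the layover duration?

2 hours 5 minutes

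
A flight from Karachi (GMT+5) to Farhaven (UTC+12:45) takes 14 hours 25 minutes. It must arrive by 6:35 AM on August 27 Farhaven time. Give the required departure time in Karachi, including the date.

8:25 AM on August 26

Target arrival in UTC: 6:35 AM − 12:45 = 5:50 PM on Aug 26.
Subtract 14 hours and 25 minutes → departure 3:25 AM UTC on Aug 26.
Karachi is UTC+5:00: 3:25 AM + 5:00 = 8:25 AM on Aug 26.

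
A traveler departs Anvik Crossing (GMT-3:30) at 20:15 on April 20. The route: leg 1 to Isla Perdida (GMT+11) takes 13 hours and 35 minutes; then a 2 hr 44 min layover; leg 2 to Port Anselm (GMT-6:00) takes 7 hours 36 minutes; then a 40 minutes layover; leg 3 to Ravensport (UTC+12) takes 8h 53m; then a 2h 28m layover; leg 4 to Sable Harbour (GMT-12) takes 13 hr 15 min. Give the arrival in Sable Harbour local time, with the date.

Convert departure to UTC: 20:15 + 3:30 = 23:45 UTC on Apr 20.
Add 13 hours 35 minutes leg 1 → 13:20 UTC (Apr 21).
Add 2 hours and 44 minutes layover in Isla Perdida → 16:04 UTC.
Add 7 hours 36 minutes leg 2 → 23:40 UTC.
Add 40 minutes layover in Port Anselm → 00:20 UTC (Apr 22).
Add 8 hours and 53 minutes leg 3 → 09:13 UTC.
Add 2 hours 28 minutes layover in Ravensport → 11:41 UTC.
Add 13 hours 15 minutes leg 4 → 00:56 UTC (Apr 23).
Sable Harbour is UTC−12:00, so local arrival = 00:56 − 12:00 = 12:56 on Apr 22.

12:56 on April 22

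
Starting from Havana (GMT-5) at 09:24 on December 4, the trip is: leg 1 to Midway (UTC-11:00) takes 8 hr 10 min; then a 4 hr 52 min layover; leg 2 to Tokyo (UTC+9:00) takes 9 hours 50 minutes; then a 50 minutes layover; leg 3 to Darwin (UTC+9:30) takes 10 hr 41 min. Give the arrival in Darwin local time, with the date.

10:17 on Dec 6

Convert departure to UTC: 09:24 + 5:00 = 14:24 UTC on Dec 4.
Add 8 hours and 10 minutes leg 1 → 22:34 UTC.
Add 4 hours 52 minutes layover in Midway → 03:26 UTC (Dec 5).
Add 9 hours and 50 minutes leg 2 → 13:16 UTC.
Add 50 minutes layover in Tokyo → 14:06 UTC.
Add 10 hours 41 minutes leg 3 → 00:47 UTC (Dec 6).
Darwin is UTC+9:30, so local arrival = 00:47 + 9:30 = 10:17 on Dec 6.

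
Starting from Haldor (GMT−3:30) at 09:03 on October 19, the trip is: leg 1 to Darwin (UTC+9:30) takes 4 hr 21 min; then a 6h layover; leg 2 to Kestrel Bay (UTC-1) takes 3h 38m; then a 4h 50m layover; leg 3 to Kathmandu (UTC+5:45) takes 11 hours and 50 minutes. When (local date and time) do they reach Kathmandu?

00:57 on October 21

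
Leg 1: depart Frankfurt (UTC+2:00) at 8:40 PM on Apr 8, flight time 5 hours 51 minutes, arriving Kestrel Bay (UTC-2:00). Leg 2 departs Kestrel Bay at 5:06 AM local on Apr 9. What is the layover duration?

Convert departure to UTC: 8:40 PM − 2:00 = 6:40 PM UTC on Apr 8.
Add 5 hours and 51 minutes flight time → 12:31 AM UTC (Apr 9).
Kestrel Bay is UTC−2:00, so local arrival = 12:31 AM − 2:00 = 10:31 PM on Apr 8.
Layover = 5:06 AM − 10:31 PM (+1 day) = 6 hours 35 minutes.

6 hours 35 minutes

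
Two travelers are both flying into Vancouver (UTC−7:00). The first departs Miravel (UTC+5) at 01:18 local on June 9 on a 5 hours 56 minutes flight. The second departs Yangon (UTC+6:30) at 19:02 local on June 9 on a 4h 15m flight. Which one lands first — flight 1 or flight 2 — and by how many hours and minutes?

Flight 1 in UTC: 01:18 − 5:00 = 20:18 on Jun 8.
+5 hours and 56 minutes → arrive 02:14 UTC on Jun 9.
Flight 2 in UTC: 19:02 − 6:30 = 12:32 on Jun 9.
+4 hours 15 minutes → arrive 16:47 UTC on Jun 9.
Flight 1 lands earlier by 14 hours 33 minutes.

the first, by 14 hours 33 minutes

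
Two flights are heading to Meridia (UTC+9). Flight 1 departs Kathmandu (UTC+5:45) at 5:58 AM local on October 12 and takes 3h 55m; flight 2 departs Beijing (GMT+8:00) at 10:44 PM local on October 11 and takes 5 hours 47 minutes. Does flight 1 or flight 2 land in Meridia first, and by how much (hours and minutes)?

Flight 1 in UTC: 5:58 AM − 5:45 = 12:13 AM on Oct 12.
+3 hours 55 minutes → arrive 4:08 AM UTC on Oct 12.
Flight 2 in UTC: 10:44 PM − 8:00 = 2:44 PM on Oct 11.
+5 hours and 47 minutes → arrive 8:31 PM UTC on Oct 11.
Flight 2 lands earlier by 7 hours 37 minutes.

the second, by 7 hours 37 minutes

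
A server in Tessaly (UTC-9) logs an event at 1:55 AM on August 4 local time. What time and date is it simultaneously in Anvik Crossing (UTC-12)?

10:55 PM on August 3

In UTC: 1:55 AM + 9:00 = 10:55 AM on Aug 4.
Anvik Crossing is UTC−12:00: 10:55 AM − 12:00 = 10:55 PM on Aug 3.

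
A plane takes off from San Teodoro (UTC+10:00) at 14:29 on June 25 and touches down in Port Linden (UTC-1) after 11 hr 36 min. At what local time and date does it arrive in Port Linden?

15:05 on Jun 25

Convert departure to UTC: 14:29 − 10:00 = 04:29 UTC on Jun 25.
Add 11 hours and 36 minutes travel time → 16:05 UTC.
Port Linden is UTC−1:00, so local arrival = 16:05 − 1:00 = 15:05 on Jun 25.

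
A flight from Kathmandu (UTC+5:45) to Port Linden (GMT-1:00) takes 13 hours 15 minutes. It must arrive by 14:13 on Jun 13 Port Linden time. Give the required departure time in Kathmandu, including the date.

Target arrival in UTC: 14:13 + 1:00 = 15:13 on Jun 13.
Subtract 13 hours and 15 minutes → departure 01:58 UTC on Jun 13.
Kathmandu is UTC+5:45: 01:58 + 5:45 = 07:43 on Jun 13.

07:43 on June 13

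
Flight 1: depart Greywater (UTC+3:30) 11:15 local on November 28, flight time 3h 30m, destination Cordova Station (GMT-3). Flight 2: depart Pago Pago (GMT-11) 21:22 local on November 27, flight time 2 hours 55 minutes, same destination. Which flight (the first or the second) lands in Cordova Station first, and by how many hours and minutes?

the first, by 2 minutes

Flight 1 in UTC: 11:15 − 3:30 = 07:45 on Nov 28.
+3 hours 30 minutes → arrive 11:15 UTC on Nov 28.
Flight 2 in UTC: 21:22 + 11:00 = 08:22 on Nov 28.
+2 hours and 55 minutes → arrive 11:17 UTC on Nov 28.
Flight 1 lands earlier by 2 minutes.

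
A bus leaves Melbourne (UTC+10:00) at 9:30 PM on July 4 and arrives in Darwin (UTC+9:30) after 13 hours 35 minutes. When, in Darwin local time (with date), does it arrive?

10:35 AM on July 5

Convert departure to UTC: 9:30 PM − 10:00 = 11:30 AM UTC on Jul 4.
Add 13 hours and 35 minutes travel time → 1:05 AM UTC (Jul 5).
Darwin is UTC+9:30, so local arrival = 1:05 AM + 9:30 = 10:35 AM on Jul 5.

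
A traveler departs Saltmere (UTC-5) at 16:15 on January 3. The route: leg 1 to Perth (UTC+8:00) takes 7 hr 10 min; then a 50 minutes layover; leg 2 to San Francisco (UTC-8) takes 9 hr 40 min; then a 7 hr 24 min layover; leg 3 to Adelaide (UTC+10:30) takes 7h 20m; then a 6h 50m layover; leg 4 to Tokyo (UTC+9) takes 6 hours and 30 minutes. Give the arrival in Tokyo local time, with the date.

03:59 on January 6

Convert departure to UTC: 16:15 + 5:00 = 21:15 UTC on Jan 3.
Add 7 hours 10 minutes leg 1 → 04:25 UTC (Jan 4).
Add 50 minutes layover in Perth → 05:15 UTC.
Add 9 hours 40 minutes leg 2 → 14:55 UTC.
Add 7 hours 24 minutes layover in San Francisco → 22:19 UTC.
Add 7 hours and 20 minutes leg 3 → 05:39 UTC (Jan 5).
Add 6 hours and 50 minutes layover in Adelaide → 12:29 UTC.
Add 6 hours 30 minutes leg 4 → 18:59 UTC.
Tokyo is UTC+9:00, so local arrival = 18:59 + 9:00 = 03:59 on Jan 6.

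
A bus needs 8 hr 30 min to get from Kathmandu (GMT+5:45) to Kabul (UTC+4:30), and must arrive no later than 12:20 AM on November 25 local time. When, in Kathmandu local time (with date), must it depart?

Target arrival in UTC: 12:20 AM − 4:30 = 7:50 PM on Nov 24.
Subtract 8 hours and 30 minutes → departure 11:20 AM UTC on Nov 24.
Kathmandu is UTC+5:45: 11:20 AM + 5:45 = 5:05 PM on Nov 24.

5:05 PM on November 24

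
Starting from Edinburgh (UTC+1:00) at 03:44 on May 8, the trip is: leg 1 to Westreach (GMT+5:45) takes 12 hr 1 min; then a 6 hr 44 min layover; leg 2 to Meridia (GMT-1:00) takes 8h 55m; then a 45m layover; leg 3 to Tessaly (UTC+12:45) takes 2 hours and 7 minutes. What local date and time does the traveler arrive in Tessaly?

Convert departure to UTC: 03:44 − 1:00 = 02:44 UTC on May 8.
Add 12 hours 1 minute leg 1 → 14:45 UTC.
Add 6 hours 44 minutes layover in Westreach → 21:29 UTC.
Add 8 hours and 55 minutes leg 2 → 06:24 UTC (May 9).
Add 45 minutes layover in Meridia → 07:09 UTC.
Add 2 hours 7 minutes leg 3 → 09:16 UTC.
Tessaly is UTC+12:45, so local arrival = 09:16 + 12:45 = 22:01 on May 9.

22:01 on May 9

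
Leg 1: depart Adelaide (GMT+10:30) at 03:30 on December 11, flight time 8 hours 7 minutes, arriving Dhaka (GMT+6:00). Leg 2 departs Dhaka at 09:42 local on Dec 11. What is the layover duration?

2 hours 35 minutes

Convert departure to UTC: 03:30 − 10:30 = 17:00 UTC on Dec 10.
Add 8 hours 7 minutes flight time → 01:07 UTC (Dec 11).
Dhaka is UTC+6:00, so local arrival = 01:07 + 6:00 = 07:07 on Dec 11.
Layover = 09:42 − 07:07 = 2 hours 35 minutes.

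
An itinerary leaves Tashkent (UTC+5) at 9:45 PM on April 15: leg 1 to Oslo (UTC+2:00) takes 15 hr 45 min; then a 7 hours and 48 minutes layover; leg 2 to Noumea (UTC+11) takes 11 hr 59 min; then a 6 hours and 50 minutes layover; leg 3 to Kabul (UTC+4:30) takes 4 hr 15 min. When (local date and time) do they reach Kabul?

Convert departure to UTC: 9:45 PM − 5:00 = 4:45 PM UTC on Apr 15.
Add 15 hours 45 minutes leg 1 → 8:30 AM UTC (Apr 16).
Add 7 hours and 48 minutes layover in Oslo → 4:18 PM UTC.
Add 11 hours 59 minutes leg 2 → 4:17 AM UTC (Apr 17).
Add 6 hours 50 minutes layover in Noumea → 11:07 AM UTC.
Add 4 hours 15 minutes leg 3 → 3:22 PM UTC.
Kabul is UTC+4:30, so local arrival = 3:22 PM + 4:30 = 7:52 PM on Apr 17.

7:52 PM on April 17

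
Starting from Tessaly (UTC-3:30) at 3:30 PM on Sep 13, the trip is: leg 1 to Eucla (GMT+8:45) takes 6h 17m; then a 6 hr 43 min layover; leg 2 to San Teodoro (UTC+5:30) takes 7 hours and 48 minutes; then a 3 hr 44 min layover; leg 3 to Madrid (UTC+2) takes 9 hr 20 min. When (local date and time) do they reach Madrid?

Convert departure to UTC: 3:30 PM + 3:30 = 7:00 PM UTC on Sep 13.
Add 6 hours 17 minutes leg 1 → 1:17 AM UTC (Sep 14).
Add 6 hours and 43 minutes layover in Eucla → 8:00 AM UTC.
Add 7 hours 48 minutes leg 2 → 3:48 PM UTC.
Add 3 hours 44 minutes layover in San Teodoro → 7:32 PM UTC.
Add 9 hours and 20 minutes leg 3 → 4:52 AM UTC (Sep 15).
Madrid is UTC+2:00, so local arrival = 4:52 AM + 2:00 = 6:52 AM on Sep 15.

6:52 AM on Sep 15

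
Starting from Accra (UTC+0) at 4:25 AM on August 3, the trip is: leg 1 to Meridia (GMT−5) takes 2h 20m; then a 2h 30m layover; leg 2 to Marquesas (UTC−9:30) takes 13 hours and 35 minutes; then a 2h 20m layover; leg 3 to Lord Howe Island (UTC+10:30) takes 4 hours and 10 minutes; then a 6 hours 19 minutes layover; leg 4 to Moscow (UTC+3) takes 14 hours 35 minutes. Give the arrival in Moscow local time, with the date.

5:14 AM on Aug 5

Accra is at UTC+0, so departure is already 4:25 AM UTC on Aug 3.
Add 2 hours and 20 minutes leg 1 → 6:45 AM UTC.
Add 2 hours 30 minutes layover in Meridia → 9:15 AM UTC.
Add 13 hours 35 minutes leg 2 → 10:50 PM UTC.
Add 2 hours 20 minutes layover in Marquesas → 1:10 AM UTC (Aug 4).
Add 4 hours 10 minutes leg 3 → 5:20 AM UTC.
Add 6 hours 19 minutes layover in Lord Howe Island → 11:39 AM UTC.
Add 14 hours and 35 minutes leg 4 → 2:14 AM UTC (Aug 5).
Moscow is UTC+3:00, so local arrival = 2:14 AM + 3:00 = 5:14 AM on Aug 5.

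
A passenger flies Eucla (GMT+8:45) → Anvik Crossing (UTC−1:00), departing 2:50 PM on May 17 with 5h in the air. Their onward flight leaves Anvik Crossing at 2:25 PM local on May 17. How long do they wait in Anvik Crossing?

4 hours 20 minutes

Convert departure to UTC: 2:50 PM − 8:45 = 6:05 AM UTC on May 17.
Add 5 hours flight time → 11:05 AM UTC.
Anvik Crossing is UTC−1:00, so local arrival = 11:05 AM − 1:00 = 10:05 AM on May 17.
Layover = 2:25 PM − 10:05 AM = 4 hours 20 minutes.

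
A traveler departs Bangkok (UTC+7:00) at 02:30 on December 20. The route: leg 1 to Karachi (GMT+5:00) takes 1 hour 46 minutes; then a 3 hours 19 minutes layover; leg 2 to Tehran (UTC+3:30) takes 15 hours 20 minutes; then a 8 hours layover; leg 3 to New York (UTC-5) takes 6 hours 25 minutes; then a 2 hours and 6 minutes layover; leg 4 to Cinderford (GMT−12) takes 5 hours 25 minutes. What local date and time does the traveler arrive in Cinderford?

Convert departure to UTC: 02:30 − 7:00 = 19:30 UTC on Dec 19.
Add 1 hour 46 minutes leg 1 → 21:16 UTC.
Add 3 hours 19 minutes layover in Karachi → 00:35 UTC (Dec 20).
Add 15 hours and 20 minutes leg 2 → 15:55 UTC.
Add 8 hours layover in Tehran → 23:55 UTC.
Add 6 hours and 25 minutes leg 3 → 06:20 UTC (Dec 21).
Add 2 hours and 6 minutes layover in New York → 08:26 UTC.
Add 5 hours and 25 minutes leg 4 → 13:51 UTC.
Cinderford is UTC−12:00, so local arrival = 13:51 − 12:00 = 01:51 on Dec 21.

01:51 on Dec 21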